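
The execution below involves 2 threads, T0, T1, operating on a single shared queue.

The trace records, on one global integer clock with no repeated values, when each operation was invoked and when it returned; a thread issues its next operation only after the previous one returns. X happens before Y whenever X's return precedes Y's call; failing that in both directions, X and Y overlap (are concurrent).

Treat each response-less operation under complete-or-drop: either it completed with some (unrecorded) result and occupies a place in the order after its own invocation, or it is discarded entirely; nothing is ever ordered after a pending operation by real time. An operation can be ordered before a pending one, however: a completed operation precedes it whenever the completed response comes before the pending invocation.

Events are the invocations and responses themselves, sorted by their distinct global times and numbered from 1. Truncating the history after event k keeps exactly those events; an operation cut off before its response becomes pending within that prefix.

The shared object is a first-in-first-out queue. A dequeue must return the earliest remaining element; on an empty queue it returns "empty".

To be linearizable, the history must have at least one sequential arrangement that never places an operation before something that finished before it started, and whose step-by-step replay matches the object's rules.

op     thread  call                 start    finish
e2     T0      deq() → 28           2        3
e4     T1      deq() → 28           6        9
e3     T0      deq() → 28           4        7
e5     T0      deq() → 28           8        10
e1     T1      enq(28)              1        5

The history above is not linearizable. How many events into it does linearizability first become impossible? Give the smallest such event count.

7

one valid order for events 1..6 is e1, e2:
after step 1 (e1 enq(28)): queue <28>
after step 2 (e2 deq() → 28): queue <>
with event 7 included (e3 responding at time 7), all real-time-consistent orders fail
no completion choice of the 1 pending operation (e4) rescues it — every subset was tried
e.g. e1, e2, e3 (pending dropped): illegal at step 3, since e3 deq() → 28 cannot apply there
e.g. e2, e1, e3 (pending dropped): illegal at step 1, since e2 deq() → 28 cannot apply there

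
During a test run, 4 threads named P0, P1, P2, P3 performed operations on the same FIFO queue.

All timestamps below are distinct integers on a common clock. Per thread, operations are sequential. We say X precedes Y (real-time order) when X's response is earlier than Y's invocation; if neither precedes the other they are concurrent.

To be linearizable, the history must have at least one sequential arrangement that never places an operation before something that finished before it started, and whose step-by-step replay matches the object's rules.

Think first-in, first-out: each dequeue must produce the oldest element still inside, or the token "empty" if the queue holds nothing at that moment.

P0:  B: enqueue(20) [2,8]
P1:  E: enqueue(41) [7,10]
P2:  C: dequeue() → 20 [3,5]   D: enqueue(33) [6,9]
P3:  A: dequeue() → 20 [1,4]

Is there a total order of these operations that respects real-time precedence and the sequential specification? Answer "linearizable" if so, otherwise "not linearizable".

not linearizable

already the first 5 events (up to C's response at time 5) admit no linearization; the first 4 still do
the 2 completed operations admit 2 real-time orders; each fails the FIFO queue replay
every completion of the 1 pending operation (B) was checked; none linearizes
sample order A, C (pending dropped) stalls at step 1 — A dequeue() → 20 has no legal effect
sample order C, A (pending dropped) stalls at step 1 — C dequeue() → 20 has no legal effect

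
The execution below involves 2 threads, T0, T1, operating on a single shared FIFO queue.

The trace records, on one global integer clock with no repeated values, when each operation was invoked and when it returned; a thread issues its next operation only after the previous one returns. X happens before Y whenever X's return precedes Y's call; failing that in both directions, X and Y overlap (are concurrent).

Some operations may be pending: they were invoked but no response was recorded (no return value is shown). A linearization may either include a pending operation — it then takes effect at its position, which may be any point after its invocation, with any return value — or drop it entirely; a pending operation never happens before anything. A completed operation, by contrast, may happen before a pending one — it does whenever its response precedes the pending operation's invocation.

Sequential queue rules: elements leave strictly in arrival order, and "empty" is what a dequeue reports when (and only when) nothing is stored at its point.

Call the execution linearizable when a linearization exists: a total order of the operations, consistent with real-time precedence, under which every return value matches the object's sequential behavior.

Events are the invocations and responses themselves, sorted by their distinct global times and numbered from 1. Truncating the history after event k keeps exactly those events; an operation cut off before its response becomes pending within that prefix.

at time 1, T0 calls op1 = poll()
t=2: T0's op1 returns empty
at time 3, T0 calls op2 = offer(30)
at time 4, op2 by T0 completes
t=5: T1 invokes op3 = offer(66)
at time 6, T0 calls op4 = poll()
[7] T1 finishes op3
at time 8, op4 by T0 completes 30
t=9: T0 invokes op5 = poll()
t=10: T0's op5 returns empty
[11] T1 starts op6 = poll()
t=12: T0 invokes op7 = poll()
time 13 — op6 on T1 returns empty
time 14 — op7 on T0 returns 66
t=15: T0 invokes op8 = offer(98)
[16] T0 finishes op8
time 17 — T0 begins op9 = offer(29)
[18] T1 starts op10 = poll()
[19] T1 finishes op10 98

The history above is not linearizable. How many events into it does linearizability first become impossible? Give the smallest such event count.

10

events 1..9 are still linearizable — one witness is op1, op2, op3, op4:
after step 1 (op1 poll() → empty): queue <>
after step 2 (op2 offer(30)): queue <30>
after step 3 (op3 offer(66)): queue <30,66>
after step 4 (op4 poll() → 30): queue <66>
at event 10 (op5's time-10 response) nothing linearizes any more
take op1, op2, op3, op4, op5: step 5 already fails, because op5 poll() → empty cannot occur there
take op1, op2, op4, op3, op5: step 5 already fails, because op5 poll() → empty cannot occur there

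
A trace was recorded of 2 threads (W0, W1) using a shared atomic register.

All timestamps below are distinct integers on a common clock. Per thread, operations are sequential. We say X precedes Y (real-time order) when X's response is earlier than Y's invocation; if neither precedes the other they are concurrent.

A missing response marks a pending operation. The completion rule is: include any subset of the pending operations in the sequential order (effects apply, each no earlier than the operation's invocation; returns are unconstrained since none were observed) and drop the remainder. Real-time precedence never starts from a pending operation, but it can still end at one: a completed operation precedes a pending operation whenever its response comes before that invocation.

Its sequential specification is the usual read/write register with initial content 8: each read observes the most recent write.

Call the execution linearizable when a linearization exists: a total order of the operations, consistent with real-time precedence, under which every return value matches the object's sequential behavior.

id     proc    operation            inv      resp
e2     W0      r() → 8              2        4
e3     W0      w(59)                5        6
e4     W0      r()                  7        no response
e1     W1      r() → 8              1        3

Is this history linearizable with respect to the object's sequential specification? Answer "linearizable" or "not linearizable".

a witness: e1, e2, e3
1. e1 r() → 8, leaving value 8
2. e2 r() → 8, leaving value 8
3. e3 w(59), leaving value 59

linearizable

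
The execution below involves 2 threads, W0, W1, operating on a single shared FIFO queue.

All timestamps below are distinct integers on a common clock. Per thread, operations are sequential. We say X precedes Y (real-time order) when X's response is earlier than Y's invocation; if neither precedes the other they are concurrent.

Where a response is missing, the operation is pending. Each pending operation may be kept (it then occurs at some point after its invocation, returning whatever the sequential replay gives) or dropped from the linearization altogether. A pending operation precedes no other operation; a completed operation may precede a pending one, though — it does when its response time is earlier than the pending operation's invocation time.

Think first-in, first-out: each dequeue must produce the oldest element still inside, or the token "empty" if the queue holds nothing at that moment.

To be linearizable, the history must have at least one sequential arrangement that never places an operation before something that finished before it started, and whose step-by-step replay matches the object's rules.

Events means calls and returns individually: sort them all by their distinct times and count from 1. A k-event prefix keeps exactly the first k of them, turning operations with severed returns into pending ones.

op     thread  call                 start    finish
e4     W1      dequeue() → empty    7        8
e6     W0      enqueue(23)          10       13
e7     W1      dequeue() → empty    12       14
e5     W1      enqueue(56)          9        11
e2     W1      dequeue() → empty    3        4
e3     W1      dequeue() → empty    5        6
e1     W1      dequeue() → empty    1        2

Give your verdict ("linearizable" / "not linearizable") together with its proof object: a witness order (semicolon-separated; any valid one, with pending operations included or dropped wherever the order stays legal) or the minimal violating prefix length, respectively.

the violation lands at event 14, e7's response at time 14: events 1..13 linearize, events 1..14 do not
no legal order exists: 3 real-time-consistent candidates over 7 completed FIFO queue operations, all rejected
one such order, e1, e2, e3, e4, e5, e6, e7, breaks at step 7 where e7 dequeue() → empty is illegal
one such order, e1, e2, e3, e4, e5, e7, e6, breaks at step 6 where e7 dequeue() → empty is illegal

not linearizable — minimal violating prefix: 14 events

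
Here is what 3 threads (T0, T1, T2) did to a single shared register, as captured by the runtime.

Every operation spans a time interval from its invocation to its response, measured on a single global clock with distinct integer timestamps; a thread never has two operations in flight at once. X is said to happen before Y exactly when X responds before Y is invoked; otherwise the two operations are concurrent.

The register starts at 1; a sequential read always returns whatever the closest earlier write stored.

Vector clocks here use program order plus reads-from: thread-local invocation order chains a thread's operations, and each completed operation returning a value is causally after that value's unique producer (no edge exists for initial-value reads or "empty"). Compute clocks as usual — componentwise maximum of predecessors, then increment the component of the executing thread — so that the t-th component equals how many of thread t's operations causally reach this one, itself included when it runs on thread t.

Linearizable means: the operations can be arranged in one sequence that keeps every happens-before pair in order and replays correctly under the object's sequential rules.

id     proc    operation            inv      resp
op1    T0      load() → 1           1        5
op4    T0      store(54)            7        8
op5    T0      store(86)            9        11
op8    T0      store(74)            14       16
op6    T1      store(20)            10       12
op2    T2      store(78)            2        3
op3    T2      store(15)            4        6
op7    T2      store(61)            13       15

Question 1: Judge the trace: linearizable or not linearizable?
witness order: op1, op2, op3, op4, op5, op6, op7, op8
1. op1 load() → 1, leaving value 1
2. op2 store(78), leaving value 78
3. op3 store(15), leaving value 15
4. op4 store(54), leaving value 54
5. op5 store(86), leaving value 86
6. op6 store(20), leaving value 20
7. op7 store(61), leaving value 61
8. op8 store(74), leaving value 74

linearizable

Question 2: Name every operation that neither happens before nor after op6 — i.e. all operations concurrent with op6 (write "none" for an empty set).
concurrent with op6 ([10,12]): every op whose interval crosses 10..12
op1 [1,5]: before
op2 [2,3]: before
op3 [4,6]: before
op4 [7,8]: before
op5 [9,11]: concurrent
op7 [13,15]: after
op8 [14,16]: after

op5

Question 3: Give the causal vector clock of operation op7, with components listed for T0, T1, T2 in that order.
op2 (invocation 2): nothing precedes it; T2's component alone gives (0, 0, 1)
op6 (invocation 10): nothing precedes it; T1's component alone gives (0, 1, 0)
op1 (invocation 1): nothing precedes it; T0's component alone gives (1, 0, 0)
merge at op3 (invoked 4): VC(op2)=(0, 0, 1), own-thread bump on T2 → (0, 0, 2)
merge at op4 (invoked 7): VC(op1)=(1, 0, 0), own-thread bump on T0 → (2, 0, 0)
merge at op7 (invoked 13): VC(op3)=(0, 0, 2), own-thread bump on T2 → (0, 0, 3)
merge at op5 (invoked 9): VC(op4)=(2, 0, 0), own-thread bump on T0 → (3, 0, 0)
merge at op8 (invoked 14): VC(op5)=(3, 0, 0), own-thread bump on T0 → (4, 0, 0)
target: VC(op7) = (0, 0, 3)

(0, 0, 3)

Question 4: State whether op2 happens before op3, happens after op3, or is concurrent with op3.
op2 spans [2,3], op3 spans [4,6]
resp(op2)=3 < inv(op3)=4

before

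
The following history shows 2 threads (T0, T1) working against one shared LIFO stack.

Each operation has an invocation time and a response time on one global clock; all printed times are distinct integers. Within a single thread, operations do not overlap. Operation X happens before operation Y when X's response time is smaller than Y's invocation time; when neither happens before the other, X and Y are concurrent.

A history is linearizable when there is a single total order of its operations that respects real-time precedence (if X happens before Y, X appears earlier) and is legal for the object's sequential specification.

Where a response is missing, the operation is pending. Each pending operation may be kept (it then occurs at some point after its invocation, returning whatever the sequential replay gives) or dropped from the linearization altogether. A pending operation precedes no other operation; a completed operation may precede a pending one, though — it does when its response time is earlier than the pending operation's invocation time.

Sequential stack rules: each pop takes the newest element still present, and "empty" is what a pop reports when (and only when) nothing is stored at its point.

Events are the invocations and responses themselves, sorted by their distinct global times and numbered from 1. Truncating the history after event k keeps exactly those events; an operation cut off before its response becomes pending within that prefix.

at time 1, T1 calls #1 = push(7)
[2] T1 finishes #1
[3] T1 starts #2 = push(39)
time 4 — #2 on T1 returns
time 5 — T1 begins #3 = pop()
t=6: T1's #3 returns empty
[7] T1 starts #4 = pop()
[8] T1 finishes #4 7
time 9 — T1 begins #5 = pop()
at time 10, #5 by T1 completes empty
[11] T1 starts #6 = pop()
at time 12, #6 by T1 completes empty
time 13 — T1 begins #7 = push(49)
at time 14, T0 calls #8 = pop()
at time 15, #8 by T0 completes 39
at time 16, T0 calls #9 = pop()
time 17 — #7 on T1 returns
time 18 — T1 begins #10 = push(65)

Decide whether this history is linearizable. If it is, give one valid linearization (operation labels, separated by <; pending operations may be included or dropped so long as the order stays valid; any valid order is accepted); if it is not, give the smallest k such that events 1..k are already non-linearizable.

prefix check: 1..5 passes, 1..6 fails once #3's time-6 response joins
a single order respects real time; the 3 completed LIFO stack operations fail replay along it
sample order #1, #2, #3 stalls at step 3 — #3 pop() → empty has no legal effect

not linearizable — minimal violating prefix: 6 events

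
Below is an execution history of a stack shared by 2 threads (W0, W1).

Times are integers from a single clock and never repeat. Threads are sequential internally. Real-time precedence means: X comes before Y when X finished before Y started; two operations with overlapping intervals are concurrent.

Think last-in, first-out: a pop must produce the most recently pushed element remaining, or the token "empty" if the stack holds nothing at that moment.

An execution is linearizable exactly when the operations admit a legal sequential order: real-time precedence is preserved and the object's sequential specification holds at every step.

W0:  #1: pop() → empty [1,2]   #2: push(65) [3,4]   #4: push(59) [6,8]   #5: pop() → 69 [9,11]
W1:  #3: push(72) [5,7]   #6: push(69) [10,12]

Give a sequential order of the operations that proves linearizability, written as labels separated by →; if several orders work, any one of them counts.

#1 → #2 → #3 → #4 → #6 → #5

after step 1 (#1 pop() → empty): stack <>
after step 2 (#2 push(65)): stack <65>
after step 3 (#3 push(72)): stack <65,72>
after step 4 (#4 push(59)): stack <65,72,59>
after step 5 (#6 push(69)): stack <65,72,59,69>
after step 6 (#5 pop() → 69): stack <65,72,59>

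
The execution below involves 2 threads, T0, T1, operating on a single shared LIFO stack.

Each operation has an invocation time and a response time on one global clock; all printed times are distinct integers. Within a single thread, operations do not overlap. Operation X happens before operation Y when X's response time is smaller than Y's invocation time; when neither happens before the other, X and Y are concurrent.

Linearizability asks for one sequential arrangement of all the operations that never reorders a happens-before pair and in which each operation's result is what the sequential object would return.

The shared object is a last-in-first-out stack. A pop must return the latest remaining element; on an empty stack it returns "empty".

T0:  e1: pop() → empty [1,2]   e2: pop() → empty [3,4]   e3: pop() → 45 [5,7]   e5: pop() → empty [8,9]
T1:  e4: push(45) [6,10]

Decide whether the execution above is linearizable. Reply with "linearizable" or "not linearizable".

linearizable

witness order: e1, e2, e4, e3, e5
step 1: e1 pop() → empty — stack <>
step 2: e2 pop() → empty — stack <>
step 3: e4 push(45) — stack <45>
step 4: e3 pop() → 45 — stack <>
step 5: e5 pop() → empty — stack <>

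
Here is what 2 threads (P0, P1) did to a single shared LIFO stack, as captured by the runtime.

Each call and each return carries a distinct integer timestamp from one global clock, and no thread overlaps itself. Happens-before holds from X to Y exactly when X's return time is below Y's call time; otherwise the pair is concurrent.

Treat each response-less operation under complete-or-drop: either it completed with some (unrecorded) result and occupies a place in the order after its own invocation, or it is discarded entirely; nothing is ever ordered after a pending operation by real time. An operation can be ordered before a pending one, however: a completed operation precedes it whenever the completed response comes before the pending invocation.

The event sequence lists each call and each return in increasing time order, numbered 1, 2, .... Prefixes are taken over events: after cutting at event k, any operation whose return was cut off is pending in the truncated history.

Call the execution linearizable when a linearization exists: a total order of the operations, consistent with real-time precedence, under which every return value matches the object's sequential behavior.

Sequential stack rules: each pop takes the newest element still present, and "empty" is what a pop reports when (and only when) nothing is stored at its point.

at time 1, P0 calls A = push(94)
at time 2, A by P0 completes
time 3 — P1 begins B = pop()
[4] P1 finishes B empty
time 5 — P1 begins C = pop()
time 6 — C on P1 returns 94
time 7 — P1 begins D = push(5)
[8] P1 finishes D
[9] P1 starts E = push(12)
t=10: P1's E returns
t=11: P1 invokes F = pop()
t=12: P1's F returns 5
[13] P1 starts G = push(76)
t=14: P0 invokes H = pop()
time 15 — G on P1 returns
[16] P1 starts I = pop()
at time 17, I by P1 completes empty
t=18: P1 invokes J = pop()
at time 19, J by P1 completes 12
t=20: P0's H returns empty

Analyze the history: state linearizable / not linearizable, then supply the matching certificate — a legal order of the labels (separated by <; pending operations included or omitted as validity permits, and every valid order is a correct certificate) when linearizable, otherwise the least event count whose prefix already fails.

prefix check: 1..3 passes, 1..4 fails once B's time-4 response joins
exactly one order of the 2 completed ops respects real time; the LIFO stack replay fails
one such order, A, B, breaks at step 2 where B pop() → empty is illegal

not linearizable — minimal violating prefix: 4 events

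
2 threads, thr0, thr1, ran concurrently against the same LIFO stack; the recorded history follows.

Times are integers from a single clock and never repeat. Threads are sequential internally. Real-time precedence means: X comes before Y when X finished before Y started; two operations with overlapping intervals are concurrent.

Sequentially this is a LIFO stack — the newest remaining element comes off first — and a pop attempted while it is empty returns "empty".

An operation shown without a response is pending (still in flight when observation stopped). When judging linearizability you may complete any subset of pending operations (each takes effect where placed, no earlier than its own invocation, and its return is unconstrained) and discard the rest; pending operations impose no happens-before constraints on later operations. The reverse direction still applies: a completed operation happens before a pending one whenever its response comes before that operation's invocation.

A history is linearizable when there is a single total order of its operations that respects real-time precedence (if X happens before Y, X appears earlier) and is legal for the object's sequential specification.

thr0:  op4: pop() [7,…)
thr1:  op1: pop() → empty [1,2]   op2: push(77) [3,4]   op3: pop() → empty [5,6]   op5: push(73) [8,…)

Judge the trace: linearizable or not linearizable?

not linearizable

the violation lands at event 6, op3's response at time 6: events 1..5 linearize, events 1..6 do not
a single order respects real time; the 3 completed LIFO stack operations fail replay along it
for example op1, op2, op3 fails at step 3: op3 pop() → empty is not legal there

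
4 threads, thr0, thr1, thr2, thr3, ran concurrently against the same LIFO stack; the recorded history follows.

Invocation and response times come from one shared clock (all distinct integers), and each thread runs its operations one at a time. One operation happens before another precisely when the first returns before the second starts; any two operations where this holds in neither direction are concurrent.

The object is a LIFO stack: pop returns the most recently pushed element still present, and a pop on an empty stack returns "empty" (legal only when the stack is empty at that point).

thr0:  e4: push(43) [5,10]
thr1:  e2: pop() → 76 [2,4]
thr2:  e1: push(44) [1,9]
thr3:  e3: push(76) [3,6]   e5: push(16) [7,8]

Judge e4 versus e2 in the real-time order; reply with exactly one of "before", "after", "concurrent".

after

e4 spans [5,10], e2 spans [2,4]
resp(e2)=4 < inv(e4)=5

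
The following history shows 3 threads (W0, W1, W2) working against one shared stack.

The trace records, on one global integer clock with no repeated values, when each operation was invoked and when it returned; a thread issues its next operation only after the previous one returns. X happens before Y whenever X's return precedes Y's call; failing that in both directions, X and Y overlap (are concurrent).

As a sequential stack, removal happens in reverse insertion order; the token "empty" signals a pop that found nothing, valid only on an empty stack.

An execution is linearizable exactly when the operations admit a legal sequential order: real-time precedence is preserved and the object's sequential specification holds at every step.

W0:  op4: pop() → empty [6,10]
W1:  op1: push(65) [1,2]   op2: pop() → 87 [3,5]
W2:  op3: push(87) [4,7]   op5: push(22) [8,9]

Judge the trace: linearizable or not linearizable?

through event 9 a valid linearization exists; event 10 (op4 responding at time 10) ends that
all 5 real-time-respecting orders fail — 5 completed stack operations, no legal replay
take op1, op2, op3, op4, op5: step 2 already fails, because op2 pop() → 87 cannot occur there
take op1, op2, op3, op5, op4: step 2 already fails, because op2 pop() → 87 cannot occur there

not linearizable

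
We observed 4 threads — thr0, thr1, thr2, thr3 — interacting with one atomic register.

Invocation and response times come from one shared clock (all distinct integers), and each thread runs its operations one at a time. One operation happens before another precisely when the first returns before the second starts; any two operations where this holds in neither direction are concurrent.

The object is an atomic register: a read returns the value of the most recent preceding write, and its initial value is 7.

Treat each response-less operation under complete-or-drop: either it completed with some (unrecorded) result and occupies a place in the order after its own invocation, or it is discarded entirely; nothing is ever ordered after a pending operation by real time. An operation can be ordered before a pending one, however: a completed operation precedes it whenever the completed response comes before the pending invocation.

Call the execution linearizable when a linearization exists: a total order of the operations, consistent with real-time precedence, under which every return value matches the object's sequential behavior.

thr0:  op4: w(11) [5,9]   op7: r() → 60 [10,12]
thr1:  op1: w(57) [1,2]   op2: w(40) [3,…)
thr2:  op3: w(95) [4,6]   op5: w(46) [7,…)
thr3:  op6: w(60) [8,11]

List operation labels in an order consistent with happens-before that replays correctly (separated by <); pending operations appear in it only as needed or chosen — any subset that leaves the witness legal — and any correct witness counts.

op1 < op2 < op3 < op4 < op5 < op6 < op7

step 1: op1 w(57) — value 57
step 2: op2 w(40) (pending, included) — value 40
step 3: op3 w(95) — value 95
step 4: op4 w(11) — value 11
step 5: op5 w(46) (pending, included) — value 46
step 6: op6 w(60) — value 60
step 7: op7 r() → 60 — value 60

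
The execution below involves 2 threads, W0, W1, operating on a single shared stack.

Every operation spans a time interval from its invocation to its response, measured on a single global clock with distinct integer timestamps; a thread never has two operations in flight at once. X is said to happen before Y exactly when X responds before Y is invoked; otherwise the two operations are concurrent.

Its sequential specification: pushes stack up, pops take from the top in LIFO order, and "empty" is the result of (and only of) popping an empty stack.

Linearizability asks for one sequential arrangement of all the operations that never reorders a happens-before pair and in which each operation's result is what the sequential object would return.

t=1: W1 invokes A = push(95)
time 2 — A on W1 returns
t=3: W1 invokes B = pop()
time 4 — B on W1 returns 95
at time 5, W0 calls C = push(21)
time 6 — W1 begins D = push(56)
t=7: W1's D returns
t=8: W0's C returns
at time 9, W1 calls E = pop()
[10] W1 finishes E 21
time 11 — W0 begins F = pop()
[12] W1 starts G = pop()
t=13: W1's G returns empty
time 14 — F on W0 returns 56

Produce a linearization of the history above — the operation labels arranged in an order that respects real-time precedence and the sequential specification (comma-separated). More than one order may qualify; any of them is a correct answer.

A, B, D, C, E, F, G

1. A push(95), leaving stack <95>
2. B pop() → 95, leaving stack <>
3. D push(56), leaving stack <56>
4. C push(21), leaving stack <56,21>
5. E pop() → 21, leaving stack <56>
6. F pop() → 56, leaving stack <>
7. G pop() → empty, leaving stack <>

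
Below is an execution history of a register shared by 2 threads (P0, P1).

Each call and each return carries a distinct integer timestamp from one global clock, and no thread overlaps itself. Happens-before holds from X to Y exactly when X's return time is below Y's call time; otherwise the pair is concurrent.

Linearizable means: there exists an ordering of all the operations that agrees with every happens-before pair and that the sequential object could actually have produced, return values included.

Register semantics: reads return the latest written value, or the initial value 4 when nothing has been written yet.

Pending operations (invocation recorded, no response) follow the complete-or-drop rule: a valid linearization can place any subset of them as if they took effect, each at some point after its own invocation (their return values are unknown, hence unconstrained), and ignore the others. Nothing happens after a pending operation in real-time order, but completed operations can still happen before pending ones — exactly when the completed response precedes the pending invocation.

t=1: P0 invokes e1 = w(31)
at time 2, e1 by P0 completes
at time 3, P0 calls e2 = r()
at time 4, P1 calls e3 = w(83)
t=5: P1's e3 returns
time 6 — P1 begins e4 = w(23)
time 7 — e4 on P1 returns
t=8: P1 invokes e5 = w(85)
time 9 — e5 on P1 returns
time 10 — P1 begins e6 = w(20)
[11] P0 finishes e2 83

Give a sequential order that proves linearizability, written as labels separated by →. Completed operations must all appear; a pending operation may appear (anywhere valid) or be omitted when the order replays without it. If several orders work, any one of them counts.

e1 → e3 → e2 → e4 → e5

1. e1 w(31), leaving value 31
2. e3 w(83), leaving value 83
3. e2 r() → 83, leaving value 83
4. e4 w(23), leaving value 23
5. e5 w(85), leaving value 85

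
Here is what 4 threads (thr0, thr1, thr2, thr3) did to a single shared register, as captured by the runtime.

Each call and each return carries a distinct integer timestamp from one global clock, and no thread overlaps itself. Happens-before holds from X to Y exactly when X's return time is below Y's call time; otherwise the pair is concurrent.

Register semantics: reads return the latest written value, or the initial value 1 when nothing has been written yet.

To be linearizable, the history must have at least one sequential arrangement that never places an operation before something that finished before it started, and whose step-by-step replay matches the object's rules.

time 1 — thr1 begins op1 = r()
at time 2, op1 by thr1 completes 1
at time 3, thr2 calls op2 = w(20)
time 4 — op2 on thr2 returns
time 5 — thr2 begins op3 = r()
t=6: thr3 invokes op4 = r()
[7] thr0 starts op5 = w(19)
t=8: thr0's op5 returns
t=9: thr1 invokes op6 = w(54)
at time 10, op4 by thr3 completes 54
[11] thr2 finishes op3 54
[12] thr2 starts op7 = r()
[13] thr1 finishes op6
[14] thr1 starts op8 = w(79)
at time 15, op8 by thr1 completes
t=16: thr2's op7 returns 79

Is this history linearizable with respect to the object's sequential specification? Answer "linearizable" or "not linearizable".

a witness: op1, op2, op5, op6, op3, op4, op8, op7
after step 1 (op1 r() → 1): value 1
after step 2 (op2 w(20)): value 20
after step 3 (op5 w(19)): value 19
after step 4 (op6 w(54)): value 54
after step 5 (op3 r() → 54): value 54
after step 6 (op4 r() → 54): value 54
after step 7 (op8 w(79)): value 79
after step 8 (op7 r() → 79): value 79

linearizable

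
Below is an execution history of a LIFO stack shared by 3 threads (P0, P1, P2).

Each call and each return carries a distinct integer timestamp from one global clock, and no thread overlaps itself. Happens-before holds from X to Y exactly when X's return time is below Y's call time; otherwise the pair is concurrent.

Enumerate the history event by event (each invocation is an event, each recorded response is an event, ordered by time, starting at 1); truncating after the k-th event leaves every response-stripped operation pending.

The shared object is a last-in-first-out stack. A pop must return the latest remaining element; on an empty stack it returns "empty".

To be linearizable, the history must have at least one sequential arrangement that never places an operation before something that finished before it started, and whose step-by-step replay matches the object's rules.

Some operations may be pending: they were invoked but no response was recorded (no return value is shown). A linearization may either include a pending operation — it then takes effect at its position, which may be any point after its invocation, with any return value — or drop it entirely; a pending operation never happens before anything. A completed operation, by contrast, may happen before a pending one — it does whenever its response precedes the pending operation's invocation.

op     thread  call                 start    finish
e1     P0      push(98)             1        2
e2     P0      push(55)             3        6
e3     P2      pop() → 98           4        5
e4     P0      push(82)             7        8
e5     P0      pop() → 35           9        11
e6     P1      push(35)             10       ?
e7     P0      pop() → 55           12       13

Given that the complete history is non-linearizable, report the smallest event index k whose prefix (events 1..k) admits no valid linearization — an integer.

13

one valid order for events 1..12 is e1, e3, e2, e4, e6, e5:
step 1: e1 push(98) — stack <98>
step 2: e3 pop() → 98 — stack <>
step 3: e2 push(55) — stack <55>
step 4: e4 push(82) — stack <55,82>
step 5: e6 push(35) (pending, included) — stack <55,82,35>
step 6: e5 pop() → 35 — stack <55,82>
event 13 — e7's response, time 13 — after it, nothing linearizes
including or dropping the 1 pending operation (e6) in any combination fails
e.g. e1, e2, e3, e4, e5, e7 (pending dropped): illegal at step 3, since e3 pop() → 98 cannot apply there
e.g. e1, e3, e2, e4, e5, e7 (pending dropped): illegal at step 5, since e5 pop() → 35 cannot apply there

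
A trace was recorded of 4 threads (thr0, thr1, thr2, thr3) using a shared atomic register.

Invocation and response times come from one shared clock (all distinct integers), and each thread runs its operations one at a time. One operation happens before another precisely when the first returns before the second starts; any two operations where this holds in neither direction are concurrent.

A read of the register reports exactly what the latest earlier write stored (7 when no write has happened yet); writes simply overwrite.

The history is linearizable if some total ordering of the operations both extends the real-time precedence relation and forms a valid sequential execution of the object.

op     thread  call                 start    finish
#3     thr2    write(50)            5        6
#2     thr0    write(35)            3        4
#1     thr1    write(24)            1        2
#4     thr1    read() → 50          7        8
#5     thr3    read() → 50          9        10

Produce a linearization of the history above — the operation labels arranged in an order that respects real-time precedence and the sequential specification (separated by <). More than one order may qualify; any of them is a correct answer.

after step 1 (#1 write(24)): value 24
after step 2 (#2 write(35)): value 35
after step 3 (#3 write(50)): value 50
after step 4 (#4 read() → 50): value 50
after step 5 (#5 read() → 50): value 50

#1 < #2 < #3 < #4 < #5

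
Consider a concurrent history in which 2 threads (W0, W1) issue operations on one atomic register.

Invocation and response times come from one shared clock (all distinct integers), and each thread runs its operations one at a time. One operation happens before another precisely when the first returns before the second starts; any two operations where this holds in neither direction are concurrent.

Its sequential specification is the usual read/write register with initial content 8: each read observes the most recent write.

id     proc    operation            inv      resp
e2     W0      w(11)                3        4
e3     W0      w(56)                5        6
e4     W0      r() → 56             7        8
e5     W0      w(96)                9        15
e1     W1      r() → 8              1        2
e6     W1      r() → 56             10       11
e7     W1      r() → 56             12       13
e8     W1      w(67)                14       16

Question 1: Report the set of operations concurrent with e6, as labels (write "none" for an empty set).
Answer: e5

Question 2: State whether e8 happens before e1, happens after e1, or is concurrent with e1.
Answer: after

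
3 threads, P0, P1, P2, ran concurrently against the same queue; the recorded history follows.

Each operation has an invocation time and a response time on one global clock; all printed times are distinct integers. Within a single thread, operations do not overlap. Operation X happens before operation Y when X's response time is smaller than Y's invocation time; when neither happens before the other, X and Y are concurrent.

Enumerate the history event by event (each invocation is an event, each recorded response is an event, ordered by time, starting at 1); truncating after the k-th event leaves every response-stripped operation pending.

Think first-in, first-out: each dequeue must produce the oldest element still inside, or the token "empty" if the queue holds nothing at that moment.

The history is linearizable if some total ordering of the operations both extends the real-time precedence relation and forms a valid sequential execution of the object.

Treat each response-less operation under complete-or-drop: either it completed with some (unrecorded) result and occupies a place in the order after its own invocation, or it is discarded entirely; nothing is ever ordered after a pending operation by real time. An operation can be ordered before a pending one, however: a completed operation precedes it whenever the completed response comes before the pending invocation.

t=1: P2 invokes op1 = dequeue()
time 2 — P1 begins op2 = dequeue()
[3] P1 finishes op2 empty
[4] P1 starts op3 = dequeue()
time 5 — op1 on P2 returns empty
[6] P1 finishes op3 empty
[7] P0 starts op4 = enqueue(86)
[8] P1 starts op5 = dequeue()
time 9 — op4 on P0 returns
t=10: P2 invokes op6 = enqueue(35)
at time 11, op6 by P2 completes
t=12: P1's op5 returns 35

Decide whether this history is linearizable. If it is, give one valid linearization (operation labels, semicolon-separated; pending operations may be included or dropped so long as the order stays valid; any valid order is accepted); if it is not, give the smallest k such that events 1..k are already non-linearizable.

prefix check: 1..11 passes, 1..12 fails once op5's time-12 response joins
all 9 real-time-respecting orders fail — 6 completed queue operations, no legal replay
e.g. op1, op2, op3, op4, op5, op6: illegal at step 5, since op5 dequeue() → 35 cannot apply there
e.g. op1, op2, op3, op4, op6, op5: illegal at step 6, since op5 dequeue() → 35 cannot apply there

not linearizable — minimal violating prefix: 12 events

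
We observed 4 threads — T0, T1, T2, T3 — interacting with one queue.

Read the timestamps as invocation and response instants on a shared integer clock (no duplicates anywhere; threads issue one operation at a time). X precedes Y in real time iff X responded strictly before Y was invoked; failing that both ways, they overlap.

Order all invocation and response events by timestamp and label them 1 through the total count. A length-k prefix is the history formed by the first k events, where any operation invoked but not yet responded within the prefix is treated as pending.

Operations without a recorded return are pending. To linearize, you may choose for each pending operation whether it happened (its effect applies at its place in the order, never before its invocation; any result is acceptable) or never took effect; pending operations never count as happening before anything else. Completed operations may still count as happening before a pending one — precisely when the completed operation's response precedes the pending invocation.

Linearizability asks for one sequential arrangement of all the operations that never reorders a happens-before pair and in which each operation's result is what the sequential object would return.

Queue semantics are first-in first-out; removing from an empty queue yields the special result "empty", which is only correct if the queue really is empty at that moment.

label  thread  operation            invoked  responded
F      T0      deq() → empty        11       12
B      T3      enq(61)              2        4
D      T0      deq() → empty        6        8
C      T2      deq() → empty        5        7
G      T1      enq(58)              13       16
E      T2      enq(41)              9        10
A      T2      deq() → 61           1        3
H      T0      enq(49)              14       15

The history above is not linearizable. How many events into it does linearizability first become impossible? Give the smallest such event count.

12

one valid order for events 1..11 is B, A, C, D, E:
1. B enq(61), leaving queue <61>
2. A deq() → 61, leaving queue <>
3. C deq() → empty, leaving queue <>
4. D deq() → empty, leaving queue <>
5. E enq(41), leaving queue <41>
once event 12 joins (F's response, time 12), exhaustive search finds no witness
for example A, B, C, D, E, F fails at step 1: A deq() → 61 is not legal there
for example A, B, D, C, E, F fails at step 1: A deq() → 61 is not legal there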